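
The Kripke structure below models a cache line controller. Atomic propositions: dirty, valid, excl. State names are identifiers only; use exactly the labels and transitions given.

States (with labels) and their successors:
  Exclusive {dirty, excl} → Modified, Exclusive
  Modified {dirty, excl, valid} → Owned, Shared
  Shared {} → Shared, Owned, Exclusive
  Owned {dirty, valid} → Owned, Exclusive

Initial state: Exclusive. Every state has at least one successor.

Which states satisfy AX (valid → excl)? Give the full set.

{Exclusive}

States satisfying valid → excl: {Exclusive, Modified, Shared}.
States satisfying AX (valid → excl): {Exclusive}.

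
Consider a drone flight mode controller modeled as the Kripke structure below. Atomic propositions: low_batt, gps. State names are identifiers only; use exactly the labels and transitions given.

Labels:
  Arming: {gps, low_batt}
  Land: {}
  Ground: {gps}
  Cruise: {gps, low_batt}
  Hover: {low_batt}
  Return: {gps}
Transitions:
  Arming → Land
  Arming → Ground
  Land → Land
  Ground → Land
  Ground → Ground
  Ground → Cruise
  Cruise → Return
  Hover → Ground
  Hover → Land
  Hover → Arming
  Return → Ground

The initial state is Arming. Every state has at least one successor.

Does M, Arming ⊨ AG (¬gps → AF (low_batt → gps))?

Yes

States satisfying ¬gps → AF (low_batt → gps): {Arming, Land, Ground, Cruise, Hover, Return}.
States satisfying AG (¬gps → AF (low_batt → gps)): {Arming, Land, Ground, Cruise, Hover, Return}.
Every state reachable from Arming satisfies ¬gps → AF (low_batt → gps).
Arming ∈ Sat(AG (¬gps → AF (low_batt → gps))).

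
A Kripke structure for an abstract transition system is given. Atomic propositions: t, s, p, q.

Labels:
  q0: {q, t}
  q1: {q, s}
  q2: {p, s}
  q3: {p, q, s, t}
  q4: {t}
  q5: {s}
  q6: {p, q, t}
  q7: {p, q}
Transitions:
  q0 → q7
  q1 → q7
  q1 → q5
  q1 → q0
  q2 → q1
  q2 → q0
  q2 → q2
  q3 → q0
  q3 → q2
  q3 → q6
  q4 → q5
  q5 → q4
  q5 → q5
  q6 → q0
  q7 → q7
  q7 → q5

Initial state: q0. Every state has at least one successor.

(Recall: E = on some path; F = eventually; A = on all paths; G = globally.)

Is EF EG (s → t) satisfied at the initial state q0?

Holds

States satisfying EG (s → t): {q0, q3, q6, q7}.
States satisfying EF EG (s → t): {q0, q1, q2, q3, q6, q7}.
Some path from q0 reaches a state where EG (s → t) holds.
q0 ∈ Sat(EF EG (s → t)).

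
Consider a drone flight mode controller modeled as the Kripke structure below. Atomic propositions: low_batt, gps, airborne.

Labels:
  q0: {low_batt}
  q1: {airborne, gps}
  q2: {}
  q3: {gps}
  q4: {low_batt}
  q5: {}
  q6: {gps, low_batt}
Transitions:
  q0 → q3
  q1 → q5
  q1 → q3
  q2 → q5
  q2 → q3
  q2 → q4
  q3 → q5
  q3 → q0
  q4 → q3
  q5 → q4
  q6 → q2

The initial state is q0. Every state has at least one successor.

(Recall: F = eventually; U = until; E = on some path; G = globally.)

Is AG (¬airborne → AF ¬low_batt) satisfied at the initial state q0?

Yes

States satisfying ¬airborne → AF ¬low_batt: {q0, q1, q2, q3, q4, q5, q6}.
States satisfying AG (¬airborne → AF ¬low_batt): {q0, q1, q2, q3, q4, q5, q6}.
Every state reachable from q0 satisfies ¬airborne → AF ¬low_batt.
q0 ∈ Sat(AG (¬airborne → AF ¬low_batt)).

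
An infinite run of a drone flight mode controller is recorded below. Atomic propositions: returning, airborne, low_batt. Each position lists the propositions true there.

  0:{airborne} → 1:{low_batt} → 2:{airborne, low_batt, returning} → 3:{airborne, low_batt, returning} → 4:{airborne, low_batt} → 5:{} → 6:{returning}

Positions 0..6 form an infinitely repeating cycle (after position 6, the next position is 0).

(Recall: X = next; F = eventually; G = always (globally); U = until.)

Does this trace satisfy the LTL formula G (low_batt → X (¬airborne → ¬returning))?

Satisfied

low_batt → X (¬airborne → ¬returning) holds at every position 0..6, and those are all positions ever visited, so G (low_batt → X (¬airborne → ¬returning)) holds.
Positions where low_batt holds: 1, 2, 3, 4.
Check X (¬airborne → ¬returning) at each: 1→ok, 2→ok, 3→ok, 4→ok.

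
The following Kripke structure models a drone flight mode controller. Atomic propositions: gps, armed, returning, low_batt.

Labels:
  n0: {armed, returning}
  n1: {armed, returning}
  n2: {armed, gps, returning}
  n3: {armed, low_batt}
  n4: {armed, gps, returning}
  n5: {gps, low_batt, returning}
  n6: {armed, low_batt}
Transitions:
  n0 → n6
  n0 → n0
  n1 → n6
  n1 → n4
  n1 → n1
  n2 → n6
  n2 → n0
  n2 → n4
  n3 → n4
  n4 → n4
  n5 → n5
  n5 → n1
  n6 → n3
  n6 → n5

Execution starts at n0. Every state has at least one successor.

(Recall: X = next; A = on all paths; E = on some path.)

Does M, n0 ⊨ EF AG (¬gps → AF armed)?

Yes

States satisfying AG (¬gps → AF armed): {n0, n1, n2, n3, n4, n5, n6}.
States satisfying EF AG (¬gps → AF armed): {n0, n1, n2, n3, n4, n5, n6}.
Some path from n0 reaches a state where AG (¬gps → AF armed) holds.
n0 ∈ Sat(EF AG (¬gps → AF armed)).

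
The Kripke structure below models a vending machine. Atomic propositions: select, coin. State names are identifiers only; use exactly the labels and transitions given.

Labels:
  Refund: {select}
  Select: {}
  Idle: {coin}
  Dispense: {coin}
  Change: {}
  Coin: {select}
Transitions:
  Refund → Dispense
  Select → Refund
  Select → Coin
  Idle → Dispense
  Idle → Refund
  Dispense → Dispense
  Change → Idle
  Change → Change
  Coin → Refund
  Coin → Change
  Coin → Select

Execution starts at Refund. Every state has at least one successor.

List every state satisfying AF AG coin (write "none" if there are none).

States satisfying AG coin: {Dispense}.
States satisfying AF AG coin: {Refund, Idle, Dispense}.

{Refund, Idle, Dispense}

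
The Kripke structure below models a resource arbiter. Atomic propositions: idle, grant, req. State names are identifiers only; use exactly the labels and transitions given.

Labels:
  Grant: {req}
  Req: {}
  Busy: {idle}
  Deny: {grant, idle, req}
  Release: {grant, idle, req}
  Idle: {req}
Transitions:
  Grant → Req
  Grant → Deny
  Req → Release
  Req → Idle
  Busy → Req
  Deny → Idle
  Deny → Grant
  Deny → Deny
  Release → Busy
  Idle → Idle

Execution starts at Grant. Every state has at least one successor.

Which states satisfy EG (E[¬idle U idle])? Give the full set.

States satisfying E[¬idle U idle]: {Grant, Req, Busy, Deny, Release}.
States satisfying EG (E[¬idle U idle]): {Grant, Req, Busy, Deny, Release}.

{Grant, Req, Busy, Deny, Release}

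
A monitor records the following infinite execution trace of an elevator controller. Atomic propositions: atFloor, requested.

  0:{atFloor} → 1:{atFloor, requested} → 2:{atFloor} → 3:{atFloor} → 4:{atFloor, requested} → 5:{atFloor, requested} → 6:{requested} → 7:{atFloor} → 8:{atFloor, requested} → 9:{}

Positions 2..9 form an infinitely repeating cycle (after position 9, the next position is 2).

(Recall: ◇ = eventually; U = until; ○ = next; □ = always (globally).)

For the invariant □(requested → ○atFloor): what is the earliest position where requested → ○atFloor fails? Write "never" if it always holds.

Check requested → ○atFloor at each position in order: 0 ✓, 1 ✓, 2 ✓, 3 ✓, 4 ✓.
At position 5 the labels are {atFloor, requested} and the next position 6 has {requested}, so requested → ○atFloor is false there. This is the first violation.

5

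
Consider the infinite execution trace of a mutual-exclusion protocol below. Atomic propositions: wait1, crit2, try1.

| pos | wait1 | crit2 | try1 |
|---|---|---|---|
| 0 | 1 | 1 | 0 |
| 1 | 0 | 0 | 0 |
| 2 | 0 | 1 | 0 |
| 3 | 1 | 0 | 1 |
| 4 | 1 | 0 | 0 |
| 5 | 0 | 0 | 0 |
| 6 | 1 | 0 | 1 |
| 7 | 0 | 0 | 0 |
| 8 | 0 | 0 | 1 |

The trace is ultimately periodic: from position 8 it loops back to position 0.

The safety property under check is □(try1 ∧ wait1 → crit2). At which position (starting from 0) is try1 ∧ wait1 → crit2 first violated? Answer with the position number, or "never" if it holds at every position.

3

Check try1 ∧ wait1 → crit2 at each position in order: 0 ✓, 1 ✓, 2 ✓.
At position 3 the labels are {try1, wait1}, so try1 ∧ wait1 → crit2 is false there. This is the first violation.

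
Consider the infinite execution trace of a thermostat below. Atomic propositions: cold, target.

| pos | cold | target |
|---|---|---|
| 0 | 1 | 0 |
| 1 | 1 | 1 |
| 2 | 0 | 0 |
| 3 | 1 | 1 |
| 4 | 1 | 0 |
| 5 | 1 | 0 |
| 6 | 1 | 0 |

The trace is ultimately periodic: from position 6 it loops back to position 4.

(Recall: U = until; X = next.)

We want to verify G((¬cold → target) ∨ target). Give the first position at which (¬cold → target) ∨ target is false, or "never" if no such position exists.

2

Check (¬cold → target) ∨ target at each position in order: 0 ✓, 1 ✓.
At position 2 the labels are {}, so (¬cold → target) ∨ target is false there. This is the first violation.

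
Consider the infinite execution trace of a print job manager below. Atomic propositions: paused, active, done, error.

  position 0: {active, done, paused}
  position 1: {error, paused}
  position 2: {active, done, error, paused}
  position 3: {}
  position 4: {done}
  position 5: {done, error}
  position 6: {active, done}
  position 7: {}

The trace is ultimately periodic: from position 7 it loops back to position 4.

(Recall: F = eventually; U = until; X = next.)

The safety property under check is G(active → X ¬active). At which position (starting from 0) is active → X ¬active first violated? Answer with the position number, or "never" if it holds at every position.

active → X ¬active holds at every position 0..7, and those are all the positions the trace ever visits, so the invariant G(active → X ¬active) is never violated.

never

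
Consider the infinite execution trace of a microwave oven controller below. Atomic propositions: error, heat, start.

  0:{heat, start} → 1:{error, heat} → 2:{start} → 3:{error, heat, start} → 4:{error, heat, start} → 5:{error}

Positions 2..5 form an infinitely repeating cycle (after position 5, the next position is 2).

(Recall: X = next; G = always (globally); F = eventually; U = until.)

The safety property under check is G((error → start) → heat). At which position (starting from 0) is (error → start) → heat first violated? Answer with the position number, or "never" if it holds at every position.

Check (error → start) → heat at each position in order: 0 ✓, 1 ✓.
At position 2 the labels are {start}, so (error → start) → heat is false there. This is the first violation.

2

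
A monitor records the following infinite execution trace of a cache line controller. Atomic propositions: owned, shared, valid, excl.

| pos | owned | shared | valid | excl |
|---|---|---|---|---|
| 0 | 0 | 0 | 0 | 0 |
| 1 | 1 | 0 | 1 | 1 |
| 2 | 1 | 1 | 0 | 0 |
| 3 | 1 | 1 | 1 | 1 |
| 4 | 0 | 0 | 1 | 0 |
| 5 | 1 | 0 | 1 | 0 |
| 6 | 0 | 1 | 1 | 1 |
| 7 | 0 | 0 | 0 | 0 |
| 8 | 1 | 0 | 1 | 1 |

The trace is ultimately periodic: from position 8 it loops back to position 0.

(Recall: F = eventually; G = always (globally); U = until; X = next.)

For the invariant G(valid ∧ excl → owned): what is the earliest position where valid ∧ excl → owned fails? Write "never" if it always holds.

6

Check valid ∧ excl → owned at each position in order: 0 ✓, 1 ✓, 2 ✓, 3 ✓, 4 ✓, 5 ✓.
At position 6 the labels are {excl, shared, valid}, so valid ∧ excl → owned is false there. This is the first violation.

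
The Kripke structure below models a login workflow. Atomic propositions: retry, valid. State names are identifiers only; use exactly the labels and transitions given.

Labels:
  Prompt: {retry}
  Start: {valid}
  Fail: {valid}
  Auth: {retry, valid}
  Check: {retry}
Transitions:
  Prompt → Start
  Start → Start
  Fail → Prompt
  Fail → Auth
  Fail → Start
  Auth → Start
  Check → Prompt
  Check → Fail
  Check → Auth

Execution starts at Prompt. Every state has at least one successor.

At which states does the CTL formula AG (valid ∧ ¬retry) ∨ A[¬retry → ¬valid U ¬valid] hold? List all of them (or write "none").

States satisfying valid ∧ ¬retry: {Start, Fail}.
States satisfying AG (valid ∧ ¬retry): {Start}.
States satisfying ¬retry → ¬valid: {Prompt, Auth, Check}.
States satisfying ¬valid: {Prompt, Check}.
States satisfying A[¬retry → ¬valid U ¬valid]: {Prompt, Check}.
States satisfying AG (valid ∧ ¬retry) ∨ A[¬retry → ¬valid U ¬valid]: {Prompt, Start, Check}.

{Prompt, Start, Check}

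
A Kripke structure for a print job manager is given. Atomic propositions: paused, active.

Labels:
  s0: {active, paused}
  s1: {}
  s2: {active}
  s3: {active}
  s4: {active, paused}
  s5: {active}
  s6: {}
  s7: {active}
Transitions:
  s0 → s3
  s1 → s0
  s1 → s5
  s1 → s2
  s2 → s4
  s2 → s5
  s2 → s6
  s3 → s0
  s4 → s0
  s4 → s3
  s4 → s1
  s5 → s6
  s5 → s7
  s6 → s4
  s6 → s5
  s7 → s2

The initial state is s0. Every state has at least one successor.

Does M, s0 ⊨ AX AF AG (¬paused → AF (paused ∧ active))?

Satisfied

States satisfying AF AG (¬paused → AF (paused ∧ active)): {s0, s3}.
States satisfying AX AF AG (¬paused → AF (paused ∧ active)): {s0, s3}.
s0 ∈ Sat(AX AF AG (¬paused → AF (paused ∧ active))).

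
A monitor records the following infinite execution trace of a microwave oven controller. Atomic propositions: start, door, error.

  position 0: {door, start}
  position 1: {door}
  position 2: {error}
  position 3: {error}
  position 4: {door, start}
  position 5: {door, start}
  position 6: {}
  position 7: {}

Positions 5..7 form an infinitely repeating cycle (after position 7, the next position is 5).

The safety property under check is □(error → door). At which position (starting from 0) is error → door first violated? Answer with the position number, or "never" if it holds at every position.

2

Check error → door at each position in order: 0 ✓, 1 ✓.
At position 2 the labels are {error}, so error → door is false there. This is the first violation.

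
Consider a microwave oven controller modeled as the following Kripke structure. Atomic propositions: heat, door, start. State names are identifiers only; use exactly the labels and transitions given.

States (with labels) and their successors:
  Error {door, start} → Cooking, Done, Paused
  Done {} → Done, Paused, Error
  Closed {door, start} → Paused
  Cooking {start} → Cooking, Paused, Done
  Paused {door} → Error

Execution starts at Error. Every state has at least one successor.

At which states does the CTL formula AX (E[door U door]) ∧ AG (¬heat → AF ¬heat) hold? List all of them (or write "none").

States satisfying E[door U door]: {Error, Closed, Paused}.
States satisfying AX (E[door U door]): {Closed, Paused}.
States satisfying ¬heat → AF ¬heat: {Error, Done, Closed, Cooking, Paused}.
States satisfying AG (¬heat → AF ¬heat): {Error, Done, Closed, Cooking, Paused}.
States satisfying AX (E[door U door]) ∧ AG (¬heat → AF ¬heat): {Closed, Paused}.

{Closed, Paused}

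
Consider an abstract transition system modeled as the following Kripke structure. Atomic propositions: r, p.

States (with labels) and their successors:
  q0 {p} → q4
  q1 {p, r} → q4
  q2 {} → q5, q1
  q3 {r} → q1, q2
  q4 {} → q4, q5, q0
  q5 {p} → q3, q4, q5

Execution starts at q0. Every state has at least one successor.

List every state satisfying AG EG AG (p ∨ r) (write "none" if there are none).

States satisfying EG AG (p ∨ r): ∅.
States satisfying AG EG AG (p ∨ r): ∅.

none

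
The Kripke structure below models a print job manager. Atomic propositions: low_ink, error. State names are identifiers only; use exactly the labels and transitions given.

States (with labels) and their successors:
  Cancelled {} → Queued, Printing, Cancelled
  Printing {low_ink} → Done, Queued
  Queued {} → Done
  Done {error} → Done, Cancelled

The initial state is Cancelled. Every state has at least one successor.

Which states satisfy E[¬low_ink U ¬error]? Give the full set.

States satisfying ¬low_ink: {Cancelled, Queued, Done}.
States satisfying ¬error: {Cancelled, Printing, Queued}.
States satisfying E[¬low_ink U ¬error]: {Cancelled, Printing, Queued, Done}.

{Cancelled, Printing, Queued, Done}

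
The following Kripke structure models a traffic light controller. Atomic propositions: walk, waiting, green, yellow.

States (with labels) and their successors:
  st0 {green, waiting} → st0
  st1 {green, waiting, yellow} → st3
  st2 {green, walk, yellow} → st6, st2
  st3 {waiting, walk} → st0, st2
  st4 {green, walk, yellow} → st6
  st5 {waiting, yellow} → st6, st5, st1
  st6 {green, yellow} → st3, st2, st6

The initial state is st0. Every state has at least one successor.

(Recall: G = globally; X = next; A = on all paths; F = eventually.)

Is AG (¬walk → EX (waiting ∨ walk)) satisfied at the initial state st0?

States satisfying ¬walk → EX (waiting ∨ walk): {st0, st1, st2, st3, st4, st5, st6}.
States satisfying AG (¬walk → EX (waiting ∨ walk)): {st0, st1, st2, st3, st4, st5, st6}.
Every state reachable from st0 satisfies ¬walk → EX (waiting ∨ walk).
st0 ∈ Sat(AG (¬walk → EX (waiting ∨ walk))).

Holds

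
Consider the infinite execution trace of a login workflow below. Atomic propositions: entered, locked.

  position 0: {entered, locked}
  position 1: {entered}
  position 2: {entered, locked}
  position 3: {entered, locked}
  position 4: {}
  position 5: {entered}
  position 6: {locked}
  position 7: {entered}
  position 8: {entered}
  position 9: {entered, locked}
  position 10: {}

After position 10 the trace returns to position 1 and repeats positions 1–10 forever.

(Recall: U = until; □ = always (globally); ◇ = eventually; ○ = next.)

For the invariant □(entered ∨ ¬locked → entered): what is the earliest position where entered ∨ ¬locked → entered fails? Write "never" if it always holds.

4

Check entered ∨ ¬locked → entered at each position in order: 0 ✓, 1 ✓, 2 ✓, 3 ✓.
At position 4 the labels are {}, so entered ∨ ¬locked → entered is false there. This is the first violation.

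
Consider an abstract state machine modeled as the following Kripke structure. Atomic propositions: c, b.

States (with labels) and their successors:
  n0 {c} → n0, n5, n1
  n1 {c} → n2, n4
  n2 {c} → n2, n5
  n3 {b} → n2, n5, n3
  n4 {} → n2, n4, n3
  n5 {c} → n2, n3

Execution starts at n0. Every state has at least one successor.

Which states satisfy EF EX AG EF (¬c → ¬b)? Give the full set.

States satisfying EX AG EF (¬c → ¬b): {n0, n1, n2, n3, n4, n5}.
States satisfying EF EX AG EF (¬c → ¬b): {n0, n1, n2, n3, n4, n5}.

{n0, n1, n2, n3, n4, n5}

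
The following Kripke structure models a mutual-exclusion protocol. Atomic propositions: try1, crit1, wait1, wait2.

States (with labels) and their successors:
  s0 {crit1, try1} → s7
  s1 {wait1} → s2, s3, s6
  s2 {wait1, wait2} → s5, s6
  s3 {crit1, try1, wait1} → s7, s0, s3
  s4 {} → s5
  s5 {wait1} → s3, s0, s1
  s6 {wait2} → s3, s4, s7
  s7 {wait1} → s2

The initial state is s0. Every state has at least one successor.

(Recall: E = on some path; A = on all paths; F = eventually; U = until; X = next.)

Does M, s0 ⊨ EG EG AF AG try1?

States satisfying EG AF AG try1: ∅.
States satisfying EG EG AF AG try1: ∅.
No suitable path/successor from s0 witnesses the formula.
s0 ∉ Sat(EG EG AF AG try1).

Does not hold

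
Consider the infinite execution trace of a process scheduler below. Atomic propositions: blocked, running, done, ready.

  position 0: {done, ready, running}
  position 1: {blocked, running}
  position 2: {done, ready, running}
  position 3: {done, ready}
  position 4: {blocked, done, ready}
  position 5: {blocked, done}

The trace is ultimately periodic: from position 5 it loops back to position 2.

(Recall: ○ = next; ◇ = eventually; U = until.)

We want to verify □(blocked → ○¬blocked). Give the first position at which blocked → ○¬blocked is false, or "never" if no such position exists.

4

Check blocked → ○¬blocked at each position in order: 0 ✓, 1 ✓, 2 ✓, 3 ✓.
At position 4 the labels are {blocked, done, ready} and the next position 5 has {blocked, done}, so blocked → ○¬blocked is false there. This is the first violation.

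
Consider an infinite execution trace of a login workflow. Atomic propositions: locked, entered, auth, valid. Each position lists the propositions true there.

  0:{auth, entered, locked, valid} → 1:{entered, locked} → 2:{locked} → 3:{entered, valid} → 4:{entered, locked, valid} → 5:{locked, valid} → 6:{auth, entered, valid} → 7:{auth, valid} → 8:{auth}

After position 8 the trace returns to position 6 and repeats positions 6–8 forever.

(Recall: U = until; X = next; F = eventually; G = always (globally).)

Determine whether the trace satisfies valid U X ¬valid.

Walking from position 0: X ¬valid first holds at position 0, and valid holds at every earlier position along the way, so valid U X ¬valid holds.

Yes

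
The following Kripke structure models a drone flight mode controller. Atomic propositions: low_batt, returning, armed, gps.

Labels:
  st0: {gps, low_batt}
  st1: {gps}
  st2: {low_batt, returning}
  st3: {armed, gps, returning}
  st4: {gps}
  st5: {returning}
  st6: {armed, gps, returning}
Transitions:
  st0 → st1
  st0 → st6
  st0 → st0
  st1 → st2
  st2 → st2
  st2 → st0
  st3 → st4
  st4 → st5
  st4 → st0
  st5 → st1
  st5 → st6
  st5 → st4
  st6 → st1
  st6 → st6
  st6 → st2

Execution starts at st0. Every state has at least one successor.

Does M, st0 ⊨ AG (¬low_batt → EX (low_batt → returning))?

Holds

States satisfying ¬low_batt → EX (low_batt → returning): {st0, st1, st2, st3, st4, st5, st6}.
States satisfying AG (¬low_batt → EX (low_batt → returning)): {st0, st1, st2, st3, st4, st5, st6}.
Every state reachable from st0 satisfies ¬low_batt → EX (low_batt → returning).
st0 ∈ Sat(AG (¬low_batt → EX (low_batt → returning))).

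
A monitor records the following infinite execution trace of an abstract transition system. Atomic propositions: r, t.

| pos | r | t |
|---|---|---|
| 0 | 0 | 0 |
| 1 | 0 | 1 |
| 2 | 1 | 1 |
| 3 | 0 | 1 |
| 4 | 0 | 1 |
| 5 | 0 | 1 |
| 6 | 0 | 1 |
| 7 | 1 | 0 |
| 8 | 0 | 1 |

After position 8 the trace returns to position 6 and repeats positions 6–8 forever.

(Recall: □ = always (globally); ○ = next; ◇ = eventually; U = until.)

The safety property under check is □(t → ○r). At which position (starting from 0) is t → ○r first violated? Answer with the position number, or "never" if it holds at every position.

2

Check t → ○r at each position in order: 0 ✓, 1 ✓.
At position 2 the labels are {r, t} and the next position 3 has {t}, so t → ○r is false there. This is the first violation.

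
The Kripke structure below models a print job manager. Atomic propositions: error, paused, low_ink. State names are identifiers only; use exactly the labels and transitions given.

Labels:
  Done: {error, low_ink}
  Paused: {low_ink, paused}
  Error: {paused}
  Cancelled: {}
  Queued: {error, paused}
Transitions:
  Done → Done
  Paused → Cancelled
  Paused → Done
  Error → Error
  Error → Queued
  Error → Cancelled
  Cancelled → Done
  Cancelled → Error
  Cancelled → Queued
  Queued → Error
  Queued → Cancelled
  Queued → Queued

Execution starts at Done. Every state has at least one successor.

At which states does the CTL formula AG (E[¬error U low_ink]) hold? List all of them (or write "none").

States satisfying E[¬error U low_ink]: {Done, Paused, Error, Cancelled}.
States satisfying AG (E[¬error U low_ink]): {Done}.

{Done}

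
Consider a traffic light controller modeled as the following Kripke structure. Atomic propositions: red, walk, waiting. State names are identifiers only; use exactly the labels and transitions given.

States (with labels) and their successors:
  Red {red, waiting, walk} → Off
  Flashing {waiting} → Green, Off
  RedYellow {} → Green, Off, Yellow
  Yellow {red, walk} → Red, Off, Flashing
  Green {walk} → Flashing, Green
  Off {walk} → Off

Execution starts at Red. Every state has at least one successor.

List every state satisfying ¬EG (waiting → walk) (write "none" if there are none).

States satisfying waiting → walk: {Red, RedYellow, Yellow, Green, Off}.
States satisfying EG (waiting → walk): {Red, RedYellow, Yellow, Green, Off}.
States satisfying ¬EG (waiting → walk): {Flashing}.

{Flashing}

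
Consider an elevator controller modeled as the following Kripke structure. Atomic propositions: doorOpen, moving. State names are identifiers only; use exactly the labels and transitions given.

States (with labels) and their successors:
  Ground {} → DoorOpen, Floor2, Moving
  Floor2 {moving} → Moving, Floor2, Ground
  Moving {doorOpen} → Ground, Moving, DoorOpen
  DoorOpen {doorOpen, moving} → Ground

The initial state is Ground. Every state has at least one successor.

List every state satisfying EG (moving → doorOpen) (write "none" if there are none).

States satisfying moving → doorOpen: {Ground, Moving, DoorOpen}.
States satisfying EG (moving → doorOpen): {Ground, Moving, DoorOpen}.

{Ground, Moving, DoorOpen}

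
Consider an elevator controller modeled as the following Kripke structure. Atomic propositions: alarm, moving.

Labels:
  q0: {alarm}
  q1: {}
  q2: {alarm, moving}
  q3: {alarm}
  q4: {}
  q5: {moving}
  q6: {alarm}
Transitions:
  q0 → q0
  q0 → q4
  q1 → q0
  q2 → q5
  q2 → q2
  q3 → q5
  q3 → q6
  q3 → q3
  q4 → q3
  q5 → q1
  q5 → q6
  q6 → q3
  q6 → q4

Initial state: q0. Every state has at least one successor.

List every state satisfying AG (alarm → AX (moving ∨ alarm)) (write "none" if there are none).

none

States satisfying alarm → AX (moving ∨ alarm): {q1, q2, q3, q4, q5}.
States satisfying AG (alarm → AX (moving ∨ alarm)): ∅.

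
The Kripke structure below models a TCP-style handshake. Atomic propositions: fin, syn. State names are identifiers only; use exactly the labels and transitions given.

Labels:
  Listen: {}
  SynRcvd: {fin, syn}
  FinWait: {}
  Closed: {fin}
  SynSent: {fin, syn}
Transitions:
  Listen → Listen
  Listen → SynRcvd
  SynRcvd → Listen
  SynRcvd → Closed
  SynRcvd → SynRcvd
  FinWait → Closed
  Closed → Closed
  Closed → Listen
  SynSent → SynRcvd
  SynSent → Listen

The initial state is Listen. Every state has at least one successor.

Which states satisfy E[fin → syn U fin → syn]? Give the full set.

{Listen, SynRcvd, FinWait, SynSent}

States satisfying fin → syn: {Listen, SynRcvd, FinWait, SynSent}.
States satisfying E[fin → syn U fin → syn]: {Listen, SynRcvd, FinWait, SynSent}.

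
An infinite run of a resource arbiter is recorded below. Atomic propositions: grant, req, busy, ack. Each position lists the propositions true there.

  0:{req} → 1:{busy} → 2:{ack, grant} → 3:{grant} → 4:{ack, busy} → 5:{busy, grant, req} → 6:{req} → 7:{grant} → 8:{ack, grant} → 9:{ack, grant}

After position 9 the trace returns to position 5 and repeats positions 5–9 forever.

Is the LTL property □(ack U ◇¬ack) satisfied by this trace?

Satisfied

ack U ◇¬ack holds at every position 0..9, and those are all positions ever visited, so □(ack U ◇¬ack) holds.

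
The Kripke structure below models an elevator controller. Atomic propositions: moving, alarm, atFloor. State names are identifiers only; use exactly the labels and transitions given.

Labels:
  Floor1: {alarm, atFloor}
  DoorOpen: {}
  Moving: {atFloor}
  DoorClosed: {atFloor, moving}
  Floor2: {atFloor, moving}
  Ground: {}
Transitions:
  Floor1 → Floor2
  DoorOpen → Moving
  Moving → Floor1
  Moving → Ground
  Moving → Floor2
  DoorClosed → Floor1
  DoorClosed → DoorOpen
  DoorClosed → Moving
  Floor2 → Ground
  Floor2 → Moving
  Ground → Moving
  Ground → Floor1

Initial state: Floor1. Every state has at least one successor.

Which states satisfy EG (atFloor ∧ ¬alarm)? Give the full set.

{Moving, DoorClosed, Floor2}

States satisfying atFloor ∧ ¬alarm: {Moving, DoorClosed, Floor2}.
States satisfying EG (atFloor ∧ ¬alarm): {Moving, DoorClosed, Floor2}.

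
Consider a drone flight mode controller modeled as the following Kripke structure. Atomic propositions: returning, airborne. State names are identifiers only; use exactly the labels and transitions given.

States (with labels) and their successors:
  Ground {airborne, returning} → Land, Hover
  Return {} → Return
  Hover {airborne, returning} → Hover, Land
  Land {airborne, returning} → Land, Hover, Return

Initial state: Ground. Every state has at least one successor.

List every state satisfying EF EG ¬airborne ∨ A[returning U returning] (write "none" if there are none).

{Ground, Return, Hover, Land}

States satisfying EG ¬airborne: {Return}.
States satisfying EF EG ¬airborne: {Ground, Return, Hover, Land}.
States satisfying returning: {Ground, Hover, Land}.
States satisfying A[returning U returning]: {Ground, Hover, Land}.
States satisfying EF EG ¬airborne ∨ A[returning U returning]: {Ground, Return, Hover, Land}.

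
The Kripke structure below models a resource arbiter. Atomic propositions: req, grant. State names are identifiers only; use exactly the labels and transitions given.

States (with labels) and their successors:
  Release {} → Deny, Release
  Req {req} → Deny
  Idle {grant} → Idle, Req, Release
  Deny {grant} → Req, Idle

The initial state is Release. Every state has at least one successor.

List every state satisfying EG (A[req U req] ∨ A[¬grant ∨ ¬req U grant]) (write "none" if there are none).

States satisfying A[req U req] ∨ A[¬grant ∨ ¬req U grant]: {Req, Idle, Deny}.
States satisfying EG (A[req U req] ∨ A[¬grant ∨ ¬req U grant]): {Req, Idle, Deny}.

{Req, Idle, Deny}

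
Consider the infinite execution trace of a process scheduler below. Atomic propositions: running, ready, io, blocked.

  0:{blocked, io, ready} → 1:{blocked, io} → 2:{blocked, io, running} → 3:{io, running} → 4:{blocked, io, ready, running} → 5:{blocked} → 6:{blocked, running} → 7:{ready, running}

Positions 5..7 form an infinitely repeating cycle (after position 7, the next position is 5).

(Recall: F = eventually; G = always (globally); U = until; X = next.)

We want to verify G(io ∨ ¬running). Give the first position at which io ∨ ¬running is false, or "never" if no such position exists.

6

Check io ∨ ¬running at each position in order: 0 ✓, 1 ✓, 2 ✓, 3 ✓, 4 ✓, 5 ✓.
At position 6 the labels are {blocked, running}, so io ∨ ¬running is false there. This is the first violation.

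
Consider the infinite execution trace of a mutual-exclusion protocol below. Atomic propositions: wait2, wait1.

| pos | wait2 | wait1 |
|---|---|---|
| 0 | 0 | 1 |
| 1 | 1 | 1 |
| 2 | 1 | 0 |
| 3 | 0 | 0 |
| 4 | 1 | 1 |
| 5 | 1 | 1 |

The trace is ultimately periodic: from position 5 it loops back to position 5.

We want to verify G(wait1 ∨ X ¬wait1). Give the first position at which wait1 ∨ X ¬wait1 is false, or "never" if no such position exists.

3

Check wait1 ∨ X ¬wait1 at each position in order: 0 ✓, 1 ✓, 2 ✓.
At position 3 the labels are {} and the next position 4 has {wait1, wait2}, so wait1 ∨ X ¬wait1 is false there. This is the first violation.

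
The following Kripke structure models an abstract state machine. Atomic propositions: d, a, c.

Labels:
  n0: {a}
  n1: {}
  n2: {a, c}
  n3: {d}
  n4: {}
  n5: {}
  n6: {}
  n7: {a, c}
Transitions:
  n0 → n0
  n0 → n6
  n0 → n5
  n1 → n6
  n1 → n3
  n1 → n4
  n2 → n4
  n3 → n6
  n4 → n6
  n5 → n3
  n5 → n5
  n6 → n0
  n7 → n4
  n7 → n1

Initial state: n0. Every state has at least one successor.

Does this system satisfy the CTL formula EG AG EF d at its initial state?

States satisfying AG EF d: {n0, n1, n2, n3, n4, n5, n6, n7}.
States satisfying EG AG EF d: {n0, n1, n2, n3, n4, n5, n6, n7}.
n0 ∈ Sat(EG AG EF d).

Satisfied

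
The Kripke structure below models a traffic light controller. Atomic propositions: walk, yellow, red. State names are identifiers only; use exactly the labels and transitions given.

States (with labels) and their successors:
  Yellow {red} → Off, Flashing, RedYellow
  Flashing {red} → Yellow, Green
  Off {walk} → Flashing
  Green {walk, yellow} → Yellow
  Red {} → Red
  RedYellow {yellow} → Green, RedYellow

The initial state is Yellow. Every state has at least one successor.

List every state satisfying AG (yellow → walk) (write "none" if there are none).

States satisfying yellow → walk: {Yellow, Flashing, Off, Green, Red}.
States satisfying AG (yellow → walk): {Red}.

{Red}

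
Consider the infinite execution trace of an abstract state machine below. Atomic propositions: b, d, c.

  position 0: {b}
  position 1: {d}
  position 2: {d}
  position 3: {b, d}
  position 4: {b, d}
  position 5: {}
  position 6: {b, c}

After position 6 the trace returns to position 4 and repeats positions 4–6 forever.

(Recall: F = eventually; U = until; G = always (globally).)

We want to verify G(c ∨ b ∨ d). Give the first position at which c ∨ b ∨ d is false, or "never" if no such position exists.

Check c ∨ b ∨ d at each position in order: 0 ✓, 1 ✓, 2 ✓, 3 ✓, 4 ✓.
At position 5 the labels are {}, so c ∨ b ∨ d is false there. This is the first violation.

5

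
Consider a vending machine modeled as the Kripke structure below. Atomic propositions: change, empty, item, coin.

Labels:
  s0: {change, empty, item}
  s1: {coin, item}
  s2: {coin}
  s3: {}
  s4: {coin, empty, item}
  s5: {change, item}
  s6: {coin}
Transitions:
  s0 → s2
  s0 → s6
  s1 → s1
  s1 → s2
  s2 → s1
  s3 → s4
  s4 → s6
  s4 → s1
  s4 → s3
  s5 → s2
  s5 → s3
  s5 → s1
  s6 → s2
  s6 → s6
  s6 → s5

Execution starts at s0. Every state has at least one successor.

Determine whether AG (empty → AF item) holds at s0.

Satisfied

States satisfying empty → AF item: {s0, s1, s2, s3, s4, s5, s6}.
States satisfying AG (empty → AF item): {s0, s1, s2, s3, s4, s5, s6}.
Every state reachable from s0 satisfies empty → AF item.
s0 ∈ Sat(AG (empty → AF item)).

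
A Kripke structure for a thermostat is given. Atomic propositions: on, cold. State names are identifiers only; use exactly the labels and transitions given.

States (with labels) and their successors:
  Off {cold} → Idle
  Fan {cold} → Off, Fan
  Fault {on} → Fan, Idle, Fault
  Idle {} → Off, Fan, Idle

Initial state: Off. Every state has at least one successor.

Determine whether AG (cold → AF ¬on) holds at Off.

States satisfying cold → AF ¬on: {Off, Fan, Fault, Idle}.
States satisfying AG (cold → AF ¬on): {Off, Fan, Fault, Idle}.
Every state reachable from Off satisfies cold → AF ¬on.
Off ∈ Sat(AG (cold → AF ¬on)).

Holds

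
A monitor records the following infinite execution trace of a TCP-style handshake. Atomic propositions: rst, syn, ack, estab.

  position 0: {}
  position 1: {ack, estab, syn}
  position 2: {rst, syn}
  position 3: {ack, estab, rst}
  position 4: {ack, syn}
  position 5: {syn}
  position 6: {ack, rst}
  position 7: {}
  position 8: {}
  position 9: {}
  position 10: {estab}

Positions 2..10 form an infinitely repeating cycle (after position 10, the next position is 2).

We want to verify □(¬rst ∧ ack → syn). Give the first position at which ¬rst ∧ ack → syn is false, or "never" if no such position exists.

never

¬rst ∧ ack → syn holds at every position 0..10, and those are all the positions the trace ever visits, so the invariant □(¬rst ∧ ack → syn) is never violated.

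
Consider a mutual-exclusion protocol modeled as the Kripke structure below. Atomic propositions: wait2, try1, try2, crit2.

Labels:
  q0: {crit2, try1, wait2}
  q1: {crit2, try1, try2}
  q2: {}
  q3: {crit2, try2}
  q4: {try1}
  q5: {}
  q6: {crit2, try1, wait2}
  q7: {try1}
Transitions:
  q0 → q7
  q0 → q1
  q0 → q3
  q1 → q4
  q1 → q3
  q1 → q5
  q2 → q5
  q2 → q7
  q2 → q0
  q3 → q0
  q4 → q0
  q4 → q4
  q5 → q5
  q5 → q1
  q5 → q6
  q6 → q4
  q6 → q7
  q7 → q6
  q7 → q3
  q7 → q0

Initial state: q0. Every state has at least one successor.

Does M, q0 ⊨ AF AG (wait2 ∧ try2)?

Does not hold

States satisfying AG (wait2 ∧ try2): ∅.
States satisfying AF AG (wait2 ∧ try2): ∅.
There is a path from q0 along which AG (wait2 ∧ try2) never holds.
q0 ∉ Sat(AF AG (wait2 ∧ try2)).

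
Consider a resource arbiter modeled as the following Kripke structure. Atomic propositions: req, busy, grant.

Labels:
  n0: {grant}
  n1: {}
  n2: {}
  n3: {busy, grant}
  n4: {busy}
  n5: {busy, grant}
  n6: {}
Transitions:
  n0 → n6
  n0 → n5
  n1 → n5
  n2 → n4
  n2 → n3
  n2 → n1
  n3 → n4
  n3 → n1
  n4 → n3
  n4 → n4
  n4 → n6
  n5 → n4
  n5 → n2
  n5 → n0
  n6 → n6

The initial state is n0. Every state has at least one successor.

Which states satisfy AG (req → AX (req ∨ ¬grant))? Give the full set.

States satisfying req → AX (req ∨ ¬grant): {n0, n1, n2, n3, n4, n5, n6}.
States satisfying AG (req → AX (req ∨ ¬grant)): {n0, n1, n2, n3, n4, n5, n6}.

{n0, n1, n2, n3, n4, n5, n6}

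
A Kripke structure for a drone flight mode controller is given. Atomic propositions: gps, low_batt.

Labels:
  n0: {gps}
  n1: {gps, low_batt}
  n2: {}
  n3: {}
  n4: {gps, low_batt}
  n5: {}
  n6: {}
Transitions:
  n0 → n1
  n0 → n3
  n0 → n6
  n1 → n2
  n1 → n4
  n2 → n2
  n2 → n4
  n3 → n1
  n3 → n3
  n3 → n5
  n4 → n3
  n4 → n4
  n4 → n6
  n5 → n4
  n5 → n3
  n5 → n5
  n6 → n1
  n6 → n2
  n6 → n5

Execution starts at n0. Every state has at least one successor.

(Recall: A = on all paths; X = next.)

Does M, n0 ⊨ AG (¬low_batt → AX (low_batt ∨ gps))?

Violated

States satisfying ¬low_batt → AX (low_batt ∨ gps): {n1, n4}.
States satisfying AG (¬low_batt → AX (low_batt ∨ gps)): ∅.
n0 is reachable from n0 and violates ¬low_batt → AX (low_batt ∨ gps), so AG fails at n0.
n0 ∉ Sat(AG (¬low_batt → AX (low_batt ∨ gps))).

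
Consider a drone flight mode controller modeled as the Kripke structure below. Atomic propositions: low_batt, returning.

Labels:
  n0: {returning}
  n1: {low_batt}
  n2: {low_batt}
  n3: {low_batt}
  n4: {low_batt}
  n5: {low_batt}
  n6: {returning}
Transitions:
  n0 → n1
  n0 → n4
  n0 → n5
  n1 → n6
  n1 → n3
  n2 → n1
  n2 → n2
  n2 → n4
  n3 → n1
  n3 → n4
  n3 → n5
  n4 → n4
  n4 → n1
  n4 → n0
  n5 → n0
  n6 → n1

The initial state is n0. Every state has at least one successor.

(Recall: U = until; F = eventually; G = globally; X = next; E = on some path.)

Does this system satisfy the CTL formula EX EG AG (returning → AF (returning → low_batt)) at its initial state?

States satisfying EG AG (returning → AF (returning → low_batt)): {n0, n1, n2, n3, n4, n5, n6}.
States satisfying EX EG AG (returning → AF (returning → low_batt)): {n0, n1, n2, n3, n4, n5, n6}.
n0 ∈ Sat(EX EG AG (returning → AF (returning → low_batt))).

Holds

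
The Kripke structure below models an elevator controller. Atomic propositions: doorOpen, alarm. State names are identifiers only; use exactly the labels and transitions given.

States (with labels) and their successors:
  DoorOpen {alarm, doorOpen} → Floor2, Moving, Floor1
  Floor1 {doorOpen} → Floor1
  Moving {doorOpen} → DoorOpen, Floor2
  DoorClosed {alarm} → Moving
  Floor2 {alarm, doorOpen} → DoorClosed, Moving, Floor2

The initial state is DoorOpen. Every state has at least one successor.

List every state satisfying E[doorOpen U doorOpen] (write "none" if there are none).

States satisfying doorOpen: {DoorOpen, Floor1, Moving, Floor2}.
States satisfying E[doorOpen U doorOpen]: {DoorOpen, Floor1, Moving, Floor2}.

{DoorOpen, Floor1, Moving, Floor2}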